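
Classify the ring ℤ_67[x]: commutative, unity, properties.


ℤ_67 is a field (n prime), so ℤ_67[x] is a commutative integral domain with unity
Commutative: Yes
Integral domain: Yes
Has unity: Yes

ℤ_67[x]: Commutative=Yes, Unity=Yes


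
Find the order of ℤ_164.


ℤ_n has n elements.

|ℤ_164| = 164


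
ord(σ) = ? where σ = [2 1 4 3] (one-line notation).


Cycle decomposition: (1 2) (3 4)
Cycle lengths: 2, 2
Order = lcm(2, 2) = 2

ord(σ) = 2


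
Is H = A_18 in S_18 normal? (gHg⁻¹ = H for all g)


H = A_18 in S_18
A_18 has index 2 in S_18, and every subgroup of index 2 is normal

Yes, normal subgroup


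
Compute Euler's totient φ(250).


Factor n: 250 = 2 × 5^3
φ(n) = n · ∏(1 - 1/p) over distinct primes p | n
φ(250) = 250 · (1 - 1/2) · (1 - 1/5) = 100

φ(250) = 100


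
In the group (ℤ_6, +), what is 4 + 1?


Operation: addition mod 6
4 + 1 = (a + b) mod 6 with a = 4, b = 1

4 + 1 = 5


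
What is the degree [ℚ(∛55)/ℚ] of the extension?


∛55 has minimal polynomial x³ - 55 (irreducible over ℚ since 55 is not a perfect cube)

[ℚ(∛55)/ℚ] = 3


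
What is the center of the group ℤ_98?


Z(G) = {g ∈ G | gx = xg for all x ∈ G}
ℤ_98 is abelian, so Z(G) = G

Z(ℤ_98) = ℤ_98


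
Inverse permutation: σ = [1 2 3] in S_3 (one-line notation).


To find σ⁻¹, swap domain and range:
σ(1) = 1 → σ⁻¹(1) = 1
σ(2) = 2 → σ⁻¹(2) = 2
σ(3) = 3 → σ⁻¹(3) = 3

σ⁻¹ = [1 2 3]


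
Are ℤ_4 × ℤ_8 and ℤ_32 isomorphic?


Comparing ℤ_4 × ℤ_8 and ℤ_32:
gcd(4,8) = 4 ≠ 1. Max element order in ℤ_4×ℤ_8 is lcm(4,8) = 8 < 32, so it has no element of order 32

No, ℤ_4 × ℤ_8 ≇ ℤ_32


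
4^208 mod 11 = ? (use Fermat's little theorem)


Fermat's little theorem: if p is prime and gcd(a,p)=1, then a^(p-1) ≡ 1 (mod p)
p = 11 is prime, gcd(4,11) = 1
Reduce exponent: 208 mod 10 = 8
So 4^208 ≡ 4^8 (mod 11)
4^8 mod 11 = 9

4^208 ≡ 9 (mod 11)


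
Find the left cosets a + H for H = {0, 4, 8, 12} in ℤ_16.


H = {0, 4, 8, 12}, |H| = 4
Number of cosets = |G|/|H| = 16/4 = 4
0 + H = {0, 4, 8, 12}
1 + H = {1, 5, 9, 13}
2 + H = {2, 6, 10, 14}
3 + H = {3, 7, 11, 15}

Cosets: 0+H={0,4,8,12}; 1+H={1,5,9,13}; 2+H={2,6,10,14}; 3+H={3,7,11,15}


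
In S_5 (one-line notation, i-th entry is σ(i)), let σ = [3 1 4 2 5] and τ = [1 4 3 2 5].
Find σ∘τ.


σ∘τ: apply τ first, then σ
1 →τ 1 →σ 3
2 →τ 4 →σ 2
3 →τ 3 →σ 4
4 →τ 2 →σ 1
5 →τ 5 →σ 5

σ∘τ = [3 2 4 1 5]


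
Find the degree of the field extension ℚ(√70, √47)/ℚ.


[ℚ(√70,√47):ℚ] = [ℚ(√70,√47):ℚ(√70)]·[ℚ(√70):ℚ] = 2·2 = 4

[ℚ(√70, √47)/ℚ] = 4


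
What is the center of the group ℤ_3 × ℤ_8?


Z(G) = {g ∈ G | gx = xg for all x ∈ G}
Direct product of abelian groups is abelian, so Z(G) = G

Z(ℤ_3 × ℤ_8) = ℤ_3 × ℤ_8


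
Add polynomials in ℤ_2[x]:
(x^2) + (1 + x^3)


Add coefficients mod 2:
x^0: 0 + 1 = 1 (mod 2)
x^1: 0 + 0 = 0 (mod 2)
x^2: 1 + 0 = 1 (mod 2)
x^3: 0 + 1 = 1 (mod 2)
Result: 1 + x^2 + x^3

f + g = 1 + x^2 + x^3


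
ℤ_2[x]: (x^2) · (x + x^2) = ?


Expand and collect like terms; reduce coefficients mod 2:
x^0: 0·0 = 0 ≡ 0 (mod 2)
x^1: 0·1 + 0·0 = 0 ≡ 0 (mod 2)
x^2: 0·1 + 0·1 + 1·0 = 0 ≡ 0 (mod 2)
x^3: 0·1 + 1·1 = 1 ≡ 1 (mod 2)
x^4: 1·1 = 1 ≡ 1 (mod 2)
Result: x^3 + x^4

f · g = x^3 + x^4


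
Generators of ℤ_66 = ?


g generates ℤ_n iff gcd(g,n) = 1
Prime factors of 66: 2, 3, 11
Generators are g ∈ {1,...,65} not divisible by any of these primes.
Generators: {1, 5, 7, 13, 17, 19, 23, 25, 29, 31, 35, 37, 41, 43, 47, 49, 53, 59, 61, 65}
Number of generators = φ(66) = 20

Generators of ℤ_66 = {1, 5, 7, 13, 17, 19, 23, 25, 29, 31, 35, 37, 41, 43, 47, 49, 53, 59, 61, 65}


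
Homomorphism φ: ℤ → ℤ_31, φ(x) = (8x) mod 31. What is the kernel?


Kernel = preimage of identity
ker(φ) = {x ∈ ℤ : 8x ≡ 0 (mod 31)}. gcd(8,31) = 1, so 8x ≡ 0 (mod 31) ⟺ x ≡ 0 (mod 31/1 = 31). Hence ker(φ) = 31ℤ

ker(φ) = 31ℤ


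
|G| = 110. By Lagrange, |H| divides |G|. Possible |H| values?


Lagrange's theorem: |H| divides |G|
|G| = 110
Divisors of 110: 1, 2, 5, 10, 11, 22, 55, 110

Possible subgroup orders: {1, 2, 5, 10, 11, 22, 55, 110}


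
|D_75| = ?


|D_n| = 2n (n rotations and n reflections)
|D_75| = 2×75 = 150

|D_75| = 150


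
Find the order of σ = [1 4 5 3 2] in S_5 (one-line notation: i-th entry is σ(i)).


Cycle decomposition: (2 4 3 5)
Cycle lengths: 4
Order = lcm(4) = 4

ord(σ) = 4


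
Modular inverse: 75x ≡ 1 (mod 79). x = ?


Use the extended Euclidean algorithm to write 1 = 75·s + 79·t; then s mod 79 is the inverse.
Euclidean algorithm:
  75 = 0·79 + 75
  79 = 1·75 + 4
  75 = 18·4 + 3
  4 = 1·3 + 1
  3 = 3·1 + 0
gcd(75,79) = 1
Back-substitution gives: 75·(-20) + 79·(19) = 1
So 75⁻¹ ≡ -20 ≡ 59 (mod 79)
Check: 75 × 59 = 4425 ≡ 1 (mod 79) ✓

75⁻¹ ≡ 59 (mod 79)


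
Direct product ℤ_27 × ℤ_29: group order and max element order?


|ℤ_27 × ℤ_29| = 27 × 29 = 783
Max element order = lcm(27,29) = 783
Cyclic? Yes (gcd=1)

|ℤ_27×ℤ_29| = 783, max element order = 783


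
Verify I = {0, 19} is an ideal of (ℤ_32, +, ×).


Check ideal conditions for I = {0, 19} in ℤ_32:
(1) I is an additive subgroup? No
(2) For r ∈ ℤ_32 and a ∈ I: r·a ∈ I? No  [counterexample: r=2, a=19, r·a mod 32 = 6 ∉ I]

No, I is not an ideal of ℤ_32


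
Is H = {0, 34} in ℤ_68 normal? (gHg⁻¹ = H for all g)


H = {0, 34} in ℤ_68
ℤ_68 is abelian; every subgroup of an abelian group is normal

Yes, normal subgroup


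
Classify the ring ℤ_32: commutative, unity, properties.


ℤ_32 is a commutative ring with unity 1; 32 = 2×16 is composite, so 2·16 ≡ 0 gives zero divisors (not an integral domain)
Commutative: Yes
Integral domain: No
Has unity: Yes

ℤ_32: Commutative=Yes, Unity=Yes


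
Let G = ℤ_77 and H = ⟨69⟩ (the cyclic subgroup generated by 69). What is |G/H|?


|⟨69⟩| = n / gcd(69, 77) = 77 / 1 = 77
H is normal (ℤ_77 is abelian).
|G/H| = |G| / |H| = 77 / 77 = 1

|G/H| = 1


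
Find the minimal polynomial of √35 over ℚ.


√35 satisfies x² - 35 = 0, irreducible over ℚ since 35 is squarefree

Minimal polynomial: x² - 35


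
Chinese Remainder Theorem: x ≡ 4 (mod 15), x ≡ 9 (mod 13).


m₁ = 15, m₂ = 13, gcd = 1, so CRT applies. M = m₁·m₂ = 195
Let M₁ = M/m₁ = 13, M₂ = M/m₂ = 15
Find y₁ ≡ M₁⁻¹ (mod m₁): 13⁻¹ ≡ 7 (mod 15)
Find y₂ ≡ M₂⁻¹ (mod m₂): 15⁻¹ ≡ 7 (mod 13)
x = a₁·M₁·y₁ + a₂·M₂·y₂ = 4·13·7 + 9·15·7 = 1309
Reduce mod 195: x ≡ 139
Check: 139 mod 15 = 4 ✓, 139 mod 13 = 9 ✓

x ≡ 139 (mod 195)


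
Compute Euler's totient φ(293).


Factor n: 293 = 293
φ(n) = n · ∏(1 - 1/p) over distinct primes p | n
φ(293) = 293 · (1 - 1/293) = 292

φ(293) = 292


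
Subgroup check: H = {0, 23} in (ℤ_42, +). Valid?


Subgroup test for H = {0, 23} in (ℤ_42, +):
(1) 0 ∈ H? Yes
(2) Closure: for all a,b ∈ H, (a+b) mod 42 ∈ H? No  [counterexample: 23 + 23 = 4 ∉ H]
(3) Inverses: for all a ∈ H, -a mod 42 ∈ H? No

No, H is not a subgroup of ℤ_42


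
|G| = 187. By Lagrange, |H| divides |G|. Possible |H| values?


Lagrange's theorem: |H| divides |G|
|G| = 187
Divisors of 187: 1, 11, 17, 187

Possible subgroup orders: {1, 11, 17, 187}


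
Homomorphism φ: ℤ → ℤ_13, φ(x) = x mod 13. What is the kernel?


Kernel = preimage of identity
ker(φ) = {x ∈ ℤ : x ≡ 0 (mod 13)} = 13ℤ = {0, ±13, ±26, ...}

ker(φ) = 13ℤ


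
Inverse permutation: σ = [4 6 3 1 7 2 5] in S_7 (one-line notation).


To find σ⁻¹, swap domain and range:
σ(1) = 4 → σ⁻¹(4) = 1
σ(2) = 6 → σ⁻¹(6) = 2
σ(3) = 3 → σ⁻¹(3) = 3
σ(4) = 1 → σ⁻¹(1) = 4
σ(5) = 7 → σ⁻¹(7) = 5
σ(6) = 2 → σ⁻¹(2) = 6
σ(7) = 5 → σ⁻¹(5) = 7

σ⁻¹ = [4 6 3 1 7 2 5]


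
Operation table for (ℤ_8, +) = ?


Elements: {0, 1, 2, 3, 4, 5, 6, 7}
Operation: addition mod 8
Entry (a, b) = (a + b) mod 8

Cayley table:
  | 0 | 1 | 2 | 3 | 4 | 5 | 6 | 7
0 | 0 | 1 | 2 | 3 | 4 | 5 | 6 | 7
1 | 1 | 2 | 3 | 4 | 5 | 6 | 7 | 0
2 | 2 | 3 | 4 | 5 | 6 | 7 | 0 | 1
3 | 3 | 4 | 5 | 6 | 7 | 0 | 1 | 2
4 | 4 | 5 | 6 | 7 | 0 | 1 | 2 | 3
5 | 5 | 6 | 7 | 0 | 1 | 2 | 3 | 4
6 | 6 | 7 | 0 | 1 | 2 | 3 | 4 | 5
7 | 7 | 0 | 1 | 2 | 3 | 4 | 5 | 6


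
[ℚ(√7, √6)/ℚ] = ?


[ℚ(√7,√6):ℚ] = [ℚ(√7,√6):ℚ(√7)]·[ℚ(√7):ℚ] = 2·2 = 4

[ℚ(√7, √6)/ℚ] = 4


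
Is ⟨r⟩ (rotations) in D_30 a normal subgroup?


H = ⟨r⟩ (rotations) in D_30
The rotation subgroup ⟨r⟩ has index 2 in D_30, so it is normal

Yes, normal subgroup


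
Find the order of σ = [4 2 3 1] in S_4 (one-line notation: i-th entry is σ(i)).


Cycle decomposition: (1 4)
Cycle lengths: 2
Order = lcm(2) = 2

ord(σ) = 2


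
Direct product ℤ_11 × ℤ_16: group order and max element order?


|ℤ_11 × ℤ_16| = 11 × 16 = 176
Max element order = lcm(11,16) = 176
Cyclic? Yes (gcd=1)

|ℤ_11×ℤ_16| = 176, max element order = 176


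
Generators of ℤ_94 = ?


g generates ℤ_n iff gcd(g,n) = 1
Prime factors of 94: 2, 47
Generators are g ∈ {1,...,93} not divisible by any of these primes.
Generators: {1, 3, 5, 7, 9, 11, 13, 15, 17, 19, 21, 23, 25, 27, 29, 31, 33, 35, 37, 39, 41, 43, 45, 49, 51, 53, 55, 57, 59, 61, 63, 65, 67, 69, 71, 73, 75, 77, 79, 81, 83, 85, 87, 89, 91, 93}
Number of generators = φ(94) = 46

Generators of ℤ_94 = {1, 3, 5, 7, 9, 11, 13, 15, 17, 19, 21, 23, 25, 27, 29, 31, 33, 35, 37, 39, 41, 43, 45, 49, 51, 53, 55, 57, 59, 61, 63, 65, 67, 69, 71, 73, 75, 77, 79, 81, 83, 85, 87, 89, 91, 93}


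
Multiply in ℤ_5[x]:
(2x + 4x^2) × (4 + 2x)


Expand and collect like terms; reduce coefficients mod 5:
x^0: 0·4 = 0 ≡ 0 (mod 5)
x^1: 0·2 + 2·4 = 8 ≡ 3 (mod 5)
x^2: 2·2 + 4·4 = 20 ≡ 0 (mod 5)
x^3: 4·2 = 8 ≡ 3 (mod 5)
Result: 3x + 3x^3

f · g = 3x + 3x^3


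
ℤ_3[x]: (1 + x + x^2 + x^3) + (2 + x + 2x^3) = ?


Add coefficients mod 3:
x^0: 1 + 2 = 0 (mod 3)
x^1: 1 + 1 = 2 (mod 3)
x^2: 1 + 0 = 1 (mod 3)
x^3: 1 + 2 = 0 (mod 3)
Result: 2x + x^2

f + g = 2x + x^2


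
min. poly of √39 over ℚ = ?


√39 satisfies x² - 39 = 0, irreducible over ℚ since 39 is squarefree

Minimal polynomial: x² - 39


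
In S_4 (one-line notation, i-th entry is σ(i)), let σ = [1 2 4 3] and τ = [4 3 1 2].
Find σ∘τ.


σ∘τ: apply τ first, then σ
1 →τ 4 →σ 3
2 →τ 3 →σ 4
3 →τ 1 →σ 1
4 →τ 2 →σ 2

σ∘τ = [3 4 1 2]


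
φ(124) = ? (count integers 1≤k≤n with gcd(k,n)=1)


Factor n: 124 = 2^2 × 31
φ(n) = n · ∏(1 - 1/p) over distinct primes p | n
φ(124) = 124 · (1 - 1/2) · (1 - 1/31) = 60

φ(124) = 60


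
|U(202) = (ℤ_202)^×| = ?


U(n) is the group of units mod n; |U(n)| = φ(n)
|U(202)| = φ(202) = 100

|U(202) = (ℤ_202)^×| = 100


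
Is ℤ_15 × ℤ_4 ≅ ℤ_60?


Comparing ℤ_15 × ℤ_4 and ℤ_60:
gcd(15,4) = 1, so ℤ_15 × ℤ_4 ≅ ℤ_60 (CRT)

Yes, ℤ_15 × ℤ_4 ≅ ℤ_60


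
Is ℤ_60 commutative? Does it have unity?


ℤ_60 is a commutative ring with unity 1; 60 = 2×30 is composite, so 2·30 ≡ 0 gives zero divisors (not an integral domain)
Commutative: Yes
Integral domain: No
Has unity: Yes

ℤ_60: Commutative=Yes, Unity=Yes


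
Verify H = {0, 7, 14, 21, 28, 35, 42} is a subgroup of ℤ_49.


Subgroup test for H = {0, 7, 14, 21, 28, 35, 42} in (ℤ_49, +):
(1) 0 ∈ H? Yes
(2) Closure: for all a,b ∈ H, (a+b) mod 49 ∈ H? Yes
(3) Inverses: for all a ∈ H, -a mod 49 ∈ H? Yes

Yes, H is a subgroup of ℤ_49


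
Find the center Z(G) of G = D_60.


Z(G) = {g ∈ G | gx = xg for all x ∈ G}
For even n, Z(D_n) = {e, r^(n/2)}: the 180° rotation r^30 commutes with every reflection and rotation

Z(D_60) = {e, r^30}


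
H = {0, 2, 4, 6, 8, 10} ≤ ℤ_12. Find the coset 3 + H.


3 + H = {3 + h (mod 12) : h ∈ H}
3+0=3, 3+2=5, 3+4=7, 3+6=9, 3+8=11, 3+10=1
3 + H = {1, 3, 5, 7, 9, 11} = 1 + H

3 + H = {1, 3, 5, 7, 9, 11}


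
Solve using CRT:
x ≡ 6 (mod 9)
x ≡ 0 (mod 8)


m₁ = 9, m₂ = 8, gcd = 1, so CRT applies. M = m₁·m₂ = 72
Let M₁ = M/m₁ = 8, M₂ = M/m₂ = 9
Find y₁ ≡ M₁⁻¹ (mod m₁): 8⁻¹ ≡ 8 (mod 9)
Find y₂ ≡ M₂⁻¹ (mod m₂): 9⁻¹ ≡ 1 (mod 8)
x = a₁·M₁·y₁ + a₂·M₂·y₂ = 6·8·8 + 0·9·1 = 384
Reduce mod 72: x ≡ 24
Check: 24 mod 9 = 6 ✓, 24 mod 8 = 0 ✓

x ≡ 24 (mod 72)


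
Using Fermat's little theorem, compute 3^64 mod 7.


Fermat's little theorem: if p is prime and gcd(a,p)=1, then a^(p-1) ≡ 1 (mod p)
p = 7 is prime, gcd(3,7) = 1
Reduce exponent: 64 mod 6 = 4
So 3^64 ≡ 3^4 (mod 7)
3^4 mod 7 = 4

3^64 ≡ 4 (mod 7)


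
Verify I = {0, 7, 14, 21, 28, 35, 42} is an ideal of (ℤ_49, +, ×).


Check ideal conditions for I = {0, 7, 14, 21, 28, 35, 42} in ℤ_49:
(1) I is an additive subgroup? Yes
(2) For r ∈ ℤ_49 and a ∈ I: r·a ∈ I? Yes

Yes, I is an ideal of ℤ_49


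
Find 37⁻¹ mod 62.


Use the extended Euclidean algorithm to write 1 = 37·s + 62·t; then s mod 62 is the inverse.
Euclidean algorithm:
  37 = 0·62 + 37
  62 = 1·37 + 25
  37 = 1·25 + 12
  25 = 2·12 + 1
  12 = 12·1 + 0
gcd(37,62) = 1
Back-substitution gives: 37·(-5) + 62·(3) = 1
So 37⁻¹ ≡ -5 ≡ 57 (mod 62)
Check: 37 × 57 = 2109 ≡ 1 (mod 62) ✓

37⁻¹ ≡ 57 (mod 62)


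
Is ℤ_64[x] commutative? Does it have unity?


ℤ_64 has zero divisors (2·32 ≡ 0), and these lift to constant zero divisors in ℤ_64[x]; so not an integral domain
Commutative: Yes
Integral domain: No
Has unity: Yes

ℤ_64[x]: Commutative=Yes, Unity=Yes


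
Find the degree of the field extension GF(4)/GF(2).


GF(4) = GF(2^2), so the extension degree is 2

[GF(4)/GF(2)] = 2


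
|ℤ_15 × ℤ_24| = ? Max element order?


|ℤ_15 × ℤ_24| = 15 × 24 = 360
Max element order = lcm(15,24) = 120
Cyclic? No (gcd=3)

|ℤ_15×ℤ_24| = 360, max element order = 120


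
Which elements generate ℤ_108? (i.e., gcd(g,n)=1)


g generates ℤ_n iff gcd(g,n) = 1
Prime factors of 108: 2, 3
Generators are g ∈ {1,...,107} not divisible by any of these primes.
Generators: {1, 5, 7, 11, 13, 17, 19, 23, 25, 29, 31, 35, 37, 41, 43, 47, 49, 53, 55, 59, 61, 65, 67, 71, 73, 77, 79, 83, 85, 89, 91, 95, 97, 101, 103, 107}
Number of generators = φ(108) = 36

Generators of ℤ_108 = {1, 5, 7, 11, 13, 17, 19, 23, 25, 29, 31, 35, 37, 41, 43, 47, 49, 53, 55, 59, 61, 65, 67, 71, 73, 77, 79, 83, 85, 89, 91, 95, 97, 101, 103, 107}


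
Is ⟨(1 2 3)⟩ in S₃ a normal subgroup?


H = ⟨(1 2 3)⟩ in S₃
⟨(1 2 3)⟩ has order 3 and index 2 in S₃; index-2 subgroups are normal

Yes, normal subgroup


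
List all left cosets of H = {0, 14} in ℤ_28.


H = {0, 14}, |H| = 2
Number of cosets = |G|/|H| = 28/2 = 14
0 + H = {0, 14}
1 + H = {1, 15}
2 + H = {2, 16}
3 + H = {3, 17}
4 + H = {4, 18}
5 + H = {5, 19}
6 + H = {6, 20}
7 + H = {7, 21}
8 + H = {8, 22}
9 + H = {9, 23}
10 + H = {10, 24}
11 + H = {11, 25}
12 + H = {12, 26}
13 + H = {13, 27}

Cosets: 0+H={0,14}; 1+H={1,15}; 2+H={2,16}; 3+H={3,17}; 4+H={4,18}; 5+H={5,19}; 6+H={6,20}; 7+H={7,21}; 8+H={8,22}; 9+H={9,23}; 10+H={10,24}; 11+H={11,25}; 12+H={12,26}; 13+H={13,27}


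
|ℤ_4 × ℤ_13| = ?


|A × B| = |A| · |B|
|ℤ_4 × ℤ_13| = 4 × 13 = 52

|ℤ_4 × ℤ_13| = 52


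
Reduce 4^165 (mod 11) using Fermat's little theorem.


Fermat's little theorem: if p is prime and gcd(a,p)=1, then a^(p-1) ≡ 1 (mod p)
p = 11 is prime, gcd(4,11) = 1
Reduce exponent: 165 mod 10 = 5
So 4^165 ≡ 4^5 (mod 11)
4^5 mod 11 = 1

4^165 ≡ 1 (mod 11)


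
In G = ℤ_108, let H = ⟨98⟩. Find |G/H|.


|⟨98⟩| = n / gcd(98, 108) = 108 / 2 = 54
H is normal (ℤ_108 is abelian).
|G/H| = |G| / |H| = 108 / 54 = 2

|G/H| = 2


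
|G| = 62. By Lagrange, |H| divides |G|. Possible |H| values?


Lagrange's theorem: |H| divides |G|
|G| = 62
Divisors of 62: 1, 2, 31, 62

Possible subgroup orders: {1, 2, 31, 62}


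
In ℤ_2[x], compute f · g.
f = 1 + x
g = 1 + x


Expand and collect like terms; reduce coefficients mod 2:
x^0: 1·1 = 1 ≡ 1 (mod 2)
x^1: 1·1 + 1·1 = 2 ≡ 0 (mod 2)
x^2: 1·1 = 1 ≡ 1 (mod 2)
Result: 1 + x^2

f · g = 1 + x^2


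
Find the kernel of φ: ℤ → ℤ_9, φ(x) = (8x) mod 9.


Kernel = preimage of identity
ker(φ) = {x ∈ ℤ : 8x ≡ 0 (mod 9)}. gcd(8,9) = 1, so 8x ≡ 0 (mod 9) ⟺ x ≡ 0 (mod 9/1 = 9). Hence ker(φ) = 9ℤ

ker(φ) = 9ℤ


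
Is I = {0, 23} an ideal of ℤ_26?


Check ideal conditions for I = {0, 23} in ℤ_26:
(1) I is an additive subgroup? No
(2) For r ∈ ℤ_26 and a ∈ I: r·a ∈ I? No  [counterexample: r=2, a=23, r·a mod 26 = 20 ∉ I]

No, I is not an ideal of ℤ_26


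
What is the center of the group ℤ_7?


Z(G) = {g ∈ G | gx = xg for all x ∈ G}
ℤ_7 is abelian, so Z(G) = G

Z(ℤ_7) = ℤ_7


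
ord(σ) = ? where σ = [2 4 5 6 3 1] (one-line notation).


Cycle decomposition: (1 2 4 6) (3 5)
Cycle lengths: 4, 2
Order = lcm(4, 2) = 4

ord(σ) = 4


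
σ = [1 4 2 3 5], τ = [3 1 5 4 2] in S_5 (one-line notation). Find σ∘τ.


σ∘τ: apply τ first, then σ
1 →τ 3 →σ 2
2 →τ 1 →σ 1
3 →τ 5 →σ 5
4 →τ 4 →σ 3
5 →τ 2 →σ 4

σ∘τ = [2 1 5 3 4]


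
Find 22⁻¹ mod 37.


Use the extended Euclidean algorithm to write 1 = 22·s + 37·t; then s mod 37 is the inverse.
Euclidean algorithm:
  22 = 0·37 + 22
  37 = 1·22 + 15
  22 = 1·15 + 7
  15 = 2·7 + 1
  7 = 7·1 + 0
gcd(22,37) = 1
Back-substitution gives: 22·(-5) + 37·(3) = 1
So 22⁻¹ ≡ -5 ≡ 32 (mod 37)
Check: 22 × 32 = 704 ≡ 1 (mod 37) ✓

22⁻¹ ≡ 32 (mod 37)


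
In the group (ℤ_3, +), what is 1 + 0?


Operation: addition mod 3
1 + 0 = (a + b) mod 3 with a = 1, b = 0

1 + 0 = 1


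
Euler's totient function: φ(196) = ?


Factor n: 196 = 2^2 × 7^2
φ(n) = n · ∏(1 - 1/p) over distinct primes p | n
φ(196) = 196 · (1 - 1/2) · (1 - 1/7) = 84

φ(196) = 84


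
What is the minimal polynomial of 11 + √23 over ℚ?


Let α = 11 + √23. Then α - 11 = √23, so (α - 11)² = 23, giving α² - 22α + 98 = 0. Degree 2 and α ∉ ℚ, so this is the minimal polynomial.

Minimal polynomial: x² - 22x + 98


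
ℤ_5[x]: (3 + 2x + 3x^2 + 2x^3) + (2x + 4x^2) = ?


Add coefficients mod 5:
x^0: 3 + 0 = 3 (mod 5)
x^1: 2 + 2 = 4 (mod 5)
x^2: 3 + 4 = 2 (mod 5)
x^3: 2 + 0 = 2 (mod 5)
Result: 3 + 4x + 2x^2 + 2x^3

f + g = 3 + 4x + 2x^2 + 2x^3


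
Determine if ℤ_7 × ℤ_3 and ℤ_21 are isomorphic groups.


Comparing ℤ_7 × ℤ_3 and ℤ_21:
gcd(7,3) = 1, so ℤ_7 × ℤ_3 ≅ ℤ_21 (CRT)

Yes, ℤ_7 × ℤ_3 ≅ ℤ_21


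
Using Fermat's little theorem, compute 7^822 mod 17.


Fermat's little theorem: if p is prime and gcd(a,p)=1, then a^(p-1) ≡ 1 (mod p)
p = 17 is prime, gcd(7,17) = 1
Reduce exponent: 822 mod 16 = 6
So 7^822 ≡ 7^6 (mod 17)
7^6 mod 17 = 9

7^822 ≡ 9 (mod 17)


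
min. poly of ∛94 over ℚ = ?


∛94 satisfies x³ - 94 = 0, irreducible over ℚ (no rational root; 94 is not a perfect cube)

Minimal polynomial: x³ - 94


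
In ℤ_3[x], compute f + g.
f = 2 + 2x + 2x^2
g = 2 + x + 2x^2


Add coefficients mod 3:
x^0: 2 + 2 = 1 (mod 3)
x^1: 2 + 1 = 0 (mod 3)
x^2: 2 + 2 = 1 (mod 3)
Result: 1 + x^2

f + g = 1 + x^2


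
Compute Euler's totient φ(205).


Factor n: 205 = 5 × 41
φ(n) = n · ∏(1 - 1/p) over distinct primes p | n
φ(205) = 205 · (1 - 1/5) · (1 - 1/41) = 160

φ(205) = 160


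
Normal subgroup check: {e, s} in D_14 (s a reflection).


H = {e, s} in D_14 (s a reflection)
r·s·r⁻¹ = sr⁻² ≠ s for n ≥ 3, so {e, s} is not closed under conjugation

No, not a normal subgroup


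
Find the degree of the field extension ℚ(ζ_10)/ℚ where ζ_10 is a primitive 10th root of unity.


[ℚ(ζ_n):ℚ] = deg Φ_n(x) = φ(n). Here φ(10) = 4

[ℚ(ζ_10)/ℚ where ζ_10 is a primitive 10th root of unity] = 4


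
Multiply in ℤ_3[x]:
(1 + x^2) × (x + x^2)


Expand and collect like terms; reduce coefficients mod 3:
x^0: 1·0 = 0 ≡ 0 (mod 3)
x^1: 1·1 + 0·0 = 1 ≡ 1 (mod 3)
x^2: 1·1 + 0·1 + 1·0 = 1 ≡ 1 (mod 3)
x^3: 0·1 + 1·1 = 1 ≡ 1 (mod 3)
x^4: 1·1 = 1 ≡ 1 (mod 3)
Result: x + x^2 + x^3 + x^4

f · g = x + x^2 + x^3 + x^4


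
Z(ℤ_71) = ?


Z(G) = {g ∈ G | gx = xg for all x ∈ G}
ℤ_71 is abelian, so Z(G) = G

Z(ℤ_71) = ℤ_71


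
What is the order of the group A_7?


|A_n| = n!/2 (even permutations)
|A_7| = 7!/2 = 5040/2 = 2520

|A_7| = 2520


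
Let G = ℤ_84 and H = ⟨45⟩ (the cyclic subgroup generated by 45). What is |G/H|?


|⟨45⟩| = n / gcd(45, 84) = 84 / 3 = 28
H is normal (ℤ_84 is abelian).
|G/H| = |G| / |H| = 84 / 28 = 3

|G/H| = 3


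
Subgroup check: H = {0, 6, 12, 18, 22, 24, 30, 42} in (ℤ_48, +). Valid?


Subgroup test for H = {0, 6, 12, 18, 22, 24, 30, 42} in (ℤ_48, +):
(1) 0 ∈ H? Yes
(2) Closure: for all a,b ∈ H, (a+b) mod 48 ∈ H? No  [counterexample: 6 + 22 = 28 ∉ H]
(3) Inverses: for all a ∈ H, -a mod 48 ∈ H? No

No, H is not a subgroup of ℤ_48


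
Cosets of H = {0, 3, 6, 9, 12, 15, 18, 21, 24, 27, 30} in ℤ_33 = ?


H = {0, 3, 6, 9, 12, 15, 18, 21, 24, 27, 30}, |H| = 11
Number of cosets = |G|/|H| = 33/11 = 3
0 + H = {0, 3, 6, 9, 12, 15, 18, 21, 24, 27, 30}
1 + H = {1, 4, 7, 10, 13, 16, 19, 22, 25, 28, 31}
2 + H = {2, 5, 8, 11, 14, 17, 20, 23, 26, 29, 32}

Cosets: 0+H={0,3,6,9,12,15,18,21,24,27,30}; 1+H={1,4,7,10,13,16,19,22,25,28,31}; 2+H={2,5,8,11,14,17,20,23,26,29,32}


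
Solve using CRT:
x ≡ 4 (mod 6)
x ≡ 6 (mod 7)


m₁ = 6, m₂ = 7, gcd = 1, so CRT applies. M = m₁·m₂ = 42
Let M₁ = M/m₁ = 7, M₂ = M/m₂ = 6
Find y₁ ≡ M₁⁻¹ (mod m₁): 7⁻¹ ≡ 1 (mod 6)
Find y₂ ≡ M₂⁻¹ (mod m₂): 6⁻¹ ≡ 6 (mod 7)
x = a₁·M₁·y₁ + a₂·M₂·y₂ = 4·7·1 + 6·6·6 = 244
Reduce mod 42: x ≡ 34
Check: 34 mod 6 = 4 ✓, 34 mod 7 = 6 ✓

x ≡ 34 (mod 42)


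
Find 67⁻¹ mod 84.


Use the extended Euclidean algorithm to write 1 = 67·s + 84·t; then s mod 84 is the inverse.
Euclidean algorithm:
  67 = 0·84 + 67
  84 = 1·67 + 17
  67 = 3·17 + 16
  17 = 1·16 + 1
  16 = 16·1 + 0
gcd(67,84) = 1
Back-substitution gives: 67·(-5) + 84·(4) = 1
So 67⁻¹ ≡ -5 ≡ 79 (mod 84)
Check: 67 × 79 = 5293 ≡ 1 (mod 84) ✓

67⁻¹ ≡ 79 (mod 84)


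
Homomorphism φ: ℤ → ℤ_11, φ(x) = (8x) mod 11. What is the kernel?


Kernel = preimage of identity
ker(φ) = {x ∈ ℤ : 8x ≡ 0 (mod 11)}. gcd(8,11) = 1, so 8x ≡ 0 (mod 11) ⟺ x ≡ 0 (mod 11/1 = 11). Hence ker(φ) = 11ℤ

ker(φ) = 11ℤ


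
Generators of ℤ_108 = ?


g generates ℤ_n iff gcd(g,n) = 1
Prime factors of 108: 2, 3
Generators are g ∈ {1,...,107} not divisible by any of these primes.
Generators: {1, 5, 7, 11, 13, 17, 19, 23, 25, 29, 31, 35, 37, 41, 43, 47, 49, 53, 55, 59, 61, 65, 67, 71, 73, 77, 79, 83, 85, 89, 91, 95, 97, 101, 103, 107}
Number of generators = φ(108) = 36

Generators of ℤ_108 = {1, 5, 7, 11, 13, 17, 19, 23, 25, 29, 31, 35, 37, 41, 43, 47, 49, 53, 55, 59, 61, 65, 67, 71, 73, 77, 79, 83, 85, 89, 91, 95, 97, 101, 103, 107}


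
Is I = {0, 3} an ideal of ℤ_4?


Check ideal conditions for I = {0, 3} in ℤ_4:
(1) I is an additive subgroup? No
(2) For r ∈ ℤ_4 and a ∈ I: r·a ∈ I? No  [counterexample: r=2, a=3, r·a mod 4 = 2 ∉ I]

No, I is not an ideal of ℤ_4


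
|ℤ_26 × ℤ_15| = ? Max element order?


|ℤ_26 × ℤ_15| = 26 × 15 = 390
Max element order = lcm(26,15) = 390
Cyclic? Yes (gcd=1)

|ℤ_26×ℤ_15| = 390, max element order = 390


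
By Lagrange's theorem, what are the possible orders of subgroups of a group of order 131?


Lagrange's theorem: |H| divides |G|
|G| = 131
Divisors of 131: 1, 131

Possible subgroup orders: {1, 131}


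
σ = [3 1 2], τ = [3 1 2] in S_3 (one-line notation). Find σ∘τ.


σ∘τ: apply τ first, then σ
1 →τ 3 →σ 2
2 →τ 1 →σ 3
3 →τ 2 →σ 1

σ∘τ = [2 3 1]


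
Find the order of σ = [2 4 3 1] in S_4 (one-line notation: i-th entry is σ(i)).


Cycle decomposition: (1 2 4)
Cycle lengths: 3
Order = lcm(3) = 3

ord(σ) = 3


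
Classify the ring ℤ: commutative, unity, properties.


integers form a commutative ring with unity 1; no zero divisors
Commutative: Yes
Integral domain: Yes
Has unity: Yes

ℤ: Commutative=Yes, Unity=Yes


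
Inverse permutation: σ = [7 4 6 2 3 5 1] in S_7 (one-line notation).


To find σ⁻¹, swap domain and range:
σ(1) = 7 → σ⁻¹(7) = 1
σ(2) = 4 → σ⁻¹(4) = 2
σ(3) = 6 → σ⁻¹(6) = 3
σ(4) = 2 → σ⁻¹(2) = 4
σ(5) = 3 → σ⁻¹(3) = 5
σ(6) = 5 → σ⁻¹(5) = 6
σ(7) = 1 → σ⁻¹(1) = 7

σ⁻¹ = [7 4 5 2 6 3 1]


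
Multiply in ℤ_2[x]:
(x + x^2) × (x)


Expand and collect like terms; reduce coefficients mod 2:
x^0: 0·0 = 0 ≡ 0 (mod 2)
x^1: 0·1 + 1·0 = 0 ≡ 0 (mod 2)
x^2: 1·1 + 1·0 = 1 ≡ 1 (mod 2)
x^3: 1·1 = 1 ≡ 1 (mod 2)
Result: x^2 + x^3

f · g = x^2 + x^3


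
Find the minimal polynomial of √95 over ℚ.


√95 satisfies x² - 95 = 0, irreducible over ℚ since 95 is squarefree

Minimal polynomial: x² - 95


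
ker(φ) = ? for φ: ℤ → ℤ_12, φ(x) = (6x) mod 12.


Kernel = preimage of identity
ker(φ) = {x ∈ ℤ : 6x ≡ 0 (mod 12)}. gcd(6,12) = 6, so 6x ≡ 0 (mod 12) ⟺ x ≡ 0 (mod 12/6 = 2). Hence ker(φ) = 2ℤ

ker(φ) = 2ℤ


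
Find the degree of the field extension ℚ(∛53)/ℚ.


∛53 has minimal polynomial x³ - 53 (irreducible over ℚ since 53 is not a perfect cube)

[ℚ(∛53)/ℚ] = 3


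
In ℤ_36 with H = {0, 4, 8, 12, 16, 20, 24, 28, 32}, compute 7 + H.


7 + H = {7 + h (mod 36) : h ∈ H}
7+0=7, 7+4=11, 7+8=15, 7+12=19, 7+16=23, 7+20=27, 7+24=31, 7+28=35, 7+32=3
7 + H = {3, 7, 11, 15, 19, 23, 27, 31, 35} = 3 + H

7 + H = {3, 7, 11, 15, 19, 23, 27, 31, 35}


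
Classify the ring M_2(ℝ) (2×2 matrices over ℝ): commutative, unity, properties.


Matrix multiplication is non-commutative for n ≥ 2; the identity matrix I is the unity; singular matrices give zero divisors, so not an integral domain
Commutative: No
Integral domain: No
Has unity: Yes

M_2(ℝ) (2×2 matrices over ℝ): Commutative=No, Unity=Yes


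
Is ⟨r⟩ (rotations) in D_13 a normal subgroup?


H = ⟨r⟩ (rotations) in D_13
The rotation subgroup ⟨r⟩ has index 2 in D_13, so it is normal

Yes, normal subgroup


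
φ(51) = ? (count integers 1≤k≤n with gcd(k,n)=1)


Factor n: 51 = 3 × 17
φ(n) = n · ∏(1 - 1/p) over distinct primes p | n
φ(51) = 51 · (1 - 1/3) · (1 - 1/17) = 32

φ(51) = 32


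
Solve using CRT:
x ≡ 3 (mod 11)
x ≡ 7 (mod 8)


m₁ = 11, m₂ = 8, gcd = 1, so CRT applies. M = m₁·m₂ = 88
Let M₁ = M/m₁ = 8, M₂ = M/m₂ = 11
Find y₁ ≡ M₁⁻¹ (mod m₁): 8⁻¹ ≡ 7 (mod 11)
Find y₂ ≡ M₂⁻¹ (mod m₂): 11⁻¹ ≡ 3 (mod 8)
x = a₁·M₁·y₁ + a₂·M₂·y₂ = 3·8·7 + 7·11·3 = 399
Reduce mod 88: x ≡ 47
Check: 47 mod 11 = 3 ✓, 47 mod 8 = 7 ✓

x ≡ 47 (mod 88)


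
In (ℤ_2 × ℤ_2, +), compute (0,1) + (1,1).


Operation: componentwise addition mod (2, 2)
(0,1) + (1,1) = ((a₁+b₁) mod 2, (a₂+b₂) mod 2) with a = (0,1), b = (1,1)

(0,1) + (1,1) = (1,0)


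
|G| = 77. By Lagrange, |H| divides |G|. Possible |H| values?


Lagrange's theorem: |H| divides |G|
|G| = 77
Divisors of 77: 1, 7, 11, 77

Possible subgroup orders: {1, 7, 11, 77}


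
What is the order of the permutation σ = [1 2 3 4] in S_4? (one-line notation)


Cycle decomposition: identity (all elements fixed)
Order = 1 (identity has order 1)

ord(σ) = 1


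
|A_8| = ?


|A_n| = n!/2 (even permutations)
|A_8| = 8!/2 = 40320/2 = 20160

|A_8| = 20160


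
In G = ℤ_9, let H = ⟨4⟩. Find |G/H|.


|⟨4⟩| = n / gcd(4, 9) = 9 / 1 = 9
H is normal (ℤ_9 is abelian).
|G/H| = |G| / |H| = 9 / 9 = 1

|G/H| = 1


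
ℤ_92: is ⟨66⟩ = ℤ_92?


g generates ℤ_n iff gcd(g, n) = 1
gcd(66, 92) = 2
Since gcd = 2 ≠ 1, ⟨66⟩ has order 46 < 92, so 66 is not a generator.

No, 66 does not generate ℤ_92


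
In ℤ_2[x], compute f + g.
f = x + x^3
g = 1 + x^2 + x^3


Add coefficients mod 2:
x^0: 0 + 1 = 1 (mod 2)
x^1: 1 + 0 = 1 (mod 2)
x^2: 0 + 1 = 1 (mod 2)
x^3: 1 + 1 = 0 (mod 2)
Result: 1 + x + x^2

f + g = 1 + x + x^2


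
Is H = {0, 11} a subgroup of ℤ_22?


Subgroup test for H = {0, 11} in (ℤ_22, +):
(1) 0 ∈ H? Yes
(2) Closure: for all a,b ∈ H, (a+b) mod 22 ∈ H? Yes
(3) Inverses: for all a ∈ H, -a mod 22 ∈ H? Yes

Yes, H is a subgroup of ℤ_22


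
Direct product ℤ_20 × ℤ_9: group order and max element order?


|ℤ_20 × ℤ_9| = 20 × 9 = 180
Max element order = lcm(20,9) = 180
Cyclic? Yes (gcd=1)

|ℤ_20×ℤ_9| = 180, max element order = 180


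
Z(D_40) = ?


Z(G) = {g ∈ G | gx = xg for all x ∈ G}
For even n, Z(D_n) = {e, r^(n/2)}: the 180° rotation r^20 commutes with every reflection and rotation

Z(D_40) = {e, r^20}


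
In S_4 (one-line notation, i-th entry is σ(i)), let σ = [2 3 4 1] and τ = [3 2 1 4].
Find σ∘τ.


σ∘τ: apply τ first, then σ
1 →τ 3 →σ 4
2 →τ 2 →σ 3
3 →τ 1 →σ 2
4 →τ 4 →σ 1

σ∘τ = [4 3 2 1]


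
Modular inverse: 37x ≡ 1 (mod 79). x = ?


Use the extended Euclidean algorithm to write 1 = 37·s + 79·t; then s mod 79 is the inverse.
Euclidean algorithm:
  37 = 0·79 + 37
  79 = 2·37 + 5
  37 = 7·5 + 2
  5 = 2·2 + 1
  2 = 2·1 + 0
gcd(37,79) = 1
Back-substitution gives: 37·(-32) + 79·(15) = 1
So 37⁻¹ ≡ -32 ≡ 47 (mod 79)
Check: 37 × 47 = 1739 ≡ 1 (mod 79) ✓

37⁻¹ ≡ 47 (mod 79)


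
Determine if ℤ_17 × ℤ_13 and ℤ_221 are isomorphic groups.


Comparing ℤ_17 × ℤ_13 and ℤ_221:
gcd(17,13) = 1, so ℤ_17 × ℤ_13 ≅ ℤ_221 (CRT)

Yes, ℤ_17 × ℤ_13 ≅ ℤ_221


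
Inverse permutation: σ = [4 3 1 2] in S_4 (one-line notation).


To find σ⁻¹, swap domain and range:
σ(1) = 4 → σ⁻¹(4) = 1
σ(2) = 3 → σ⁻¹(3) = 2
σ(3) = 1 → σ⁻¹(1) = 3
σ(4) = 2 → σ⁻¹(2) = 4

σ⁻¹ = [3 4 2 1]


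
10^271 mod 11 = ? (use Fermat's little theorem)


Fermat's little theorem: if p is prime and gcd(a,p)=1, then a^(p-1) ≡ 1 (mod p)
p = 11 is prime, gcd(10,11) = 1
Reduce exponent: 271 mod 10 = 1
So 10^271 ≡ 10^1 (mod 11)
10^1 mod 11 = 10

10^271 ≡ 10 (mod 11)


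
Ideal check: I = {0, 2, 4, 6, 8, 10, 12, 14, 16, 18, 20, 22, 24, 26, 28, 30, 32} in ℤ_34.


Check ideal conditions for I = {0, 2, 4, 6, 8, 10, 12, 14, 16, 18, 20, 22, 24, 26, 28, 30, 32} in ℤ_34:
(1) I is an additive subgroup? Yes
(2) For r ∈ ℤ_34 and a ∈ I: r·a ∈ I? Yes

Yes, I is an ideal of ℤ_34


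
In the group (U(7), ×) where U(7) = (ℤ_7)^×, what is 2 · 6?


Operation: multiplication mod 7
2 · 6 = (a × b) mod 7 with a = 2, b = 6

2 · 6 = 5


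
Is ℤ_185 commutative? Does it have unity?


ℤ_185 is a commutative ring with unity 1; 185 = 5×37 is composite, so 5·37 ≡ 0 gives zero divisors (not an integral domain)
Commutative: Yes
Integral domain: No
Has unity: Yes

ℤ_185: Commutative=Yes, Unity=Yes


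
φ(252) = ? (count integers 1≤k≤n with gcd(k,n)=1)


Factor n: 252 = 2^2 × 3^2 × 7
φ(n) = n · ∏(1 - 1/p) over distinct primes p | n
φ(252) = 252 · (1 - 1/2) · (1 - 1/3) · (1 - 1/7) = 72

φ(252) = 72


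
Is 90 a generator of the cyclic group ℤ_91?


g generates ℤ_n iff gcd(g, n) = 1
gcd(90, 91) = 1
Since gcd = 1, 90 is a generator.

Yes, 90 generates ℤ_91


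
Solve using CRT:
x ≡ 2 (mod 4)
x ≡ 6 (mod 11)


m₁ = 4, m₂ = 11, gcd = 1, so CRT applies. M = m₁·m₂ = 44
Let M₁ = M/m₁ = 11, M₂ = M/m₂ = 4
Find y₁ ≡ M₁⁻¹ (mod m₁): 11⁻¹ ≡ 3 (mod 4)
Find y₂ ≡ M₂⁻¹ (mod m₂): 4⁻¹ ≡ 3 (mod 11)
x = a₁·M₁·y₁ + a₂·M₂·y₂ = 2·11·3 + 6·4·3 = 138
Reduce mod 44: x ≡ 6
Check: 6 mod 4 = 2 ✓, 6 mod 11 = 6 ✓

x ≡ 6 (mod 44)


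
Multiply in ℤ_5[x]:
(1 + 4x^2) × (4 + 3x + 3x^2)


Expand and collect like terms; reduce coefficients mod 5:
x^0: 1·4 = 4 ≡ 4 (mod 5)
x^1: 1·3 + 0·4 = 3 ≡ 3 (mod 5)
x^2: 1·3 + 0·3 + 4·4 = 19 ≡ 4 (mod 5)
x^3: 0·3 + 4·3 = 12 ≡ 2 (mod 5)
x^4: 4·3 = 12 ≡ 2 (mod 5)
Result: 4 + 3x + 4x^2 + 2x^3 + 2x^4

f · g = 4 + 3x + 4x^2 + 2x^3 + 2x^4


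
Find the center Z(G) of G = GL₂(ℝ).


Z(G) = {g ∈ G | gx = xg for all x ∈ G}
Only scalar multiples of the identity commute with all invertible matrices

Z(GL₂(ℝ)) = {aI : a ∈ ℝ, a ≠ 0}


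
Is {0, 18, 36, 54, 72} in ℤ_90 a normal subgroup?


H = {0, 18, 36, 54, 72} in ℤ_90
ℤ_90 is abelian; every subgroup of an abelian group is normal

Yes, normal subgroup


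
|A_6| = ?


|A_n| = n!/2 (even permutations)
|A_6| = 6!/2 = 720/2 = 360

|A_6| = 360


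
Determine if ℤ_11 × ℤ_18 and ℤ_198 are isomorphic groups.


Comparing ℤ_11 × ℤ_18 and ℤ_198:
gcd(11,18) = 1, so ℤ_11 × ℤ_18 ≅ ℤ_198 (CRT)

Yes, ℤ_11 × ℤ_18 ≅ ℤ_198


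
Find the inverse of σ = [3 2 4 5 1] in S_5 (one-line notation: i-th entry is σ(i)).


To find σ⁻¹, swap domain and range:
σ(1) = 3 → σ⁻¹(3) = 1
σ(2) = 2 → σ⁻¹(2) = 2
σ(3) = 4 → σ⁻¹(4) = 3
σ(4) = 5 → σ⁻¹(5) = 4
σ(5) = 1 → σ⁻¹(1) = 5

σ⁻¹ = [5 2 1 3 4]


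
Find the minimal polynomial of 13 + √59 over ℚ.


Let α = 13 + √59. Then α - 13 = √59, so (α - 13)² = 59, giving α² - 26α + 110 = 0. Degree 2 and α ∉ ℚ, so this is the minimal polynomial.

Minimal polynomial: x² - 26x + 110


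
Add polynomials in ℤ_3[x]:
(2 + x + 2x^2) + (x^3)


Add coefficients mod 3:
x^0: 2 + 0 = 2 (mod 3)
x^1: 1 + 0 = 1 (mod 3)
x^2: 2 + 0 = 2 (mod 3)
x^3: 0 + 1 = 1 (mod 3)
Result: 2 + x + 2x^2 + x^3

f + g = 2 + x + 2x^2 + x^3


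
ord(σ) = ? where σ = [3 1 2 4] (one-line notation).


Cycle decomposition: (1 3 2)
Cycle lengths: 3
Order = lcm(3) = 3

ord(σ) = 3


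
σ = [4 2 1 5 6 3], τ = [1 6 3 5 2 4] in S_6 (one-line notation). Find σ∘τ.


σ∘τ: apply τ first, then σ
1 →τ 1 →σ 4
2 →τ 6 →σ 3
3 →τ 3 →σ 1
4 →τ 5 →σ 6
5 →τ 2 →σ 2
6 →τ 4 →σ 5

σ∘τ = [4 3 1 6 2 5]


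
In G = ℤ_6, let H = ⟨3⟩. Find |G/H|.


|⟨3⟩| = n / gcd(3, 6) = 6 / 3 = 2
H is normal (ℤ_6 is abelian).
|G/H| = |G| / |H| = 6 / 2 = 3

|G/H| = 3


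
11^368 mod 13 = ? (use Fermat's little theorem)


Fermat's little theorem: if p is prime and gcd(a,p)=1, then a^(p-1) ≡ 1 (mod p)
p = 13 is prime, gcd(11,13) = 1
Reduce exponent: 368 mod 12 = 8
So 11^368 ≡ 11^8 (mod 13)
11^8 mod 13 = 9

11^368 ≡ 9 (mod 13)


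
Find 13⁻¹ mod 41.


Use the extended Euclidean algorithm to write 1 = 13·s + 41·t; then s mod 41 is the inverse.
Euclidean algorithm:
  13 = 0·41 + 13
  41 = 3·13 + 2
  13 = 6·2 + 1
  2 = 2·1 + 0
gcd(13,41) = 1
Back-substitution gives: 13·(19) + 41·(-6) = 1
So 13⁻¹ ≡ 19 ≡ 19 (mod 41)
Check: 13 × 19 = 247 ≡ 1 (mod 41) ✓

13⁻¹ ≡ 19 (mod 41)


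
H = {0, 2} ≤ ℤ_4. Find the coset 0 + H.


0 + H = {0 + h (mod 4) : h ∈ H}
0+0=0, 0+2=2

0 + H = {0, 2}


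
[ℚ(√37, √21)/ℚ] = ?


[ℚ(√37,√21):ℚ] = [ℚ(√37,√21):ℚ(√37)]·[ℚ(√37):ℚ] = 2·2 = 4

[ℚ(√37, √21)/ℚ] = 4


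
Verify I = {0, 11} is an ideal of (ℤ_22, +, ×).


Check ideal conditions for I = {0, 11} in ℤ_22:
(1) I is an additive subgroup? Yes
(2) For r ∈ ℤ_22 and a ∈ I: r·a ∈ I? Yes

Yes, I is an ideal of ℤ_22


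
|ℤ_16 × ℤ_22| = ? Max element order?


|ℤ_16 × ℤ_22| = 16 × 22 = 352
Max element order = lcm(16,22) = 176
Cyclic? No (gcd=2)

|ℤ_16×ℤ_22| = 352, max element order = 176


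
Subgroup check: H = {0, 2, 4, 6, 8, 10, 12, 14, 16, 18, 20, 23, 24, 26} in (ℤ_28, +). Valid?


Subgroup test for H = {0, 2, 4, 6, 8, 10, 12, 14, 16, 18, 20, 23, 24, 26} in (ℤ_28, +):
(1) 0 ∈ H? Yes
(2) Closure: for all a,b ∈ H, (a+b) mod 28 ∈ H? No  [counterexample: 2 + 20 = 22 ∉ H]
(3) Inverses: for all a ∈ H, -a mod 28 ∈ H? No

No, H is not a subgroup of ℤ_28


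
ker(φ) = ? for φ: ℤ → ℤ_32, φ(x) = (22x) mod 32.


Kernel = preimage of identity
ker(φ) = {x ∈ ℤ : 22x ≡ 0 (mod 32)}. gcd(22,32) = 2, so 22x ≡ 0 (mod 32) ⟺ x ≡ 0 (mod 32/2 = 16). Hence ker(φ) = 16ℤ

ker(φ) = 16ℤ


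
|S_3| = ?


|S_n| = n! (number of permutations of n symbols)
|S_3| = 3! = 6

|S_3| = 6


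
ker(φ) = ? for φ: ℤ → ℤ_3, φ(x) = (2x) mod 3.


Kernel = preimage of identity
ker(φ) = {x ∈ ℤ : 2x ≡ 0 (mod 3)}. gcd(2,3) = 1, so 2x ≡ 0 (mod 3) ⟺ x ≡ 0 (mod 3/1 = 3). Hence ker(φ) = 3ℤ

ker(φ) = 3ℤ


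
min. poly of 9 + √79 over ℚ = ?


Let α = 9 + √79. Then α - 9 = √79, so (α - 9)² = 79, giving α² - 18α + 2 = 0. Degree 2 and α ∉ ℚ, so this is the minimal polynomial.

Minimal polynomial: x² - 18x + 2


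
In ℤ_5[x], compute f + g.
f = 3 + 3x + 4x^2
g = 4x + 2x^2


Add coefficients mod 5:
x^0: 3 + 0 = 3 (mod 5)
x^1: 3 + 4 = 2 (mod 5)
x^2: 4 + 2 = 1 (mod 5)
Result: 3 + 2x + x^2

f + g = 3 + 2x + x^2


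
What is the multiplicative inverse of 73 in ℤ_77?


Use the extended Euclidean algorithm to write 1 = 73·s + 77·t; then s mod 77 is the inverse.
Euclidean algorithm:
  73 = 0·77 + 73
  77 = 1·73 + 4
  73 = 18·4 + 1
  4 = 4·1 + 0
gcd(73,77) = 1
Back-substitution gives: 73·(19) + 77·(-18) = 1
So 73⁻¹ ≡ 19 ≡ 19 (mod 77)
Check: 73 × 19 = 1387 ≡ 1 (mod 77) ✓

73⁻¹ ≡ 19 (mod 77)


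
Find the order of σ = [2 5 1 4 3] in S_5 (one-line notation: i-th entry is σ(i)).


Cycle decomposition: (1 2 5 3)
Cycle lengths: 4
Order = lcm(4) = 4

ord(σ) = 4


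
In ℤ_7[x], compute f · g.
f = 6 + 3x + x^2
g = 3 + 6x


Expand and collect like terms; reduce coefficients mod 7:
x^0: 6·3 = 18 ≡ 4 (mod 7)
x^1: 6·6 + 3·3 = 45 ≡ 3 (mod 7)
x^2: 3·6 + 1·3 = 21 ≡ 0 (mod 7)
x^3: 1·6 = 6 ≡ 6 (mod 7)
Result: 4 + 3x + 6x^3

f · g = 4 + 3x + 6x^3


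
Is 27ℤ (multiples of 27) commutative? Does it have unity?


27ℤ is a commutative ring under +,× but has no multiplicative identity (1 ∉ 27ℤ); it has no zero divisors, but without unity it is not an integral domain
Commutative: Yes
Integral domain: No
Has unity: No

27ℤ (multiples of 27): Commutative=Yes, Unity=No


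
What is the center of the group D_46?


Z(G) = {g ∈ G | gx = xg for all x ∈ G}
For even n, Z(D_n) = {e, r^(n/2)}: the 180° rotation r^23 commutes with every reflection and rotation

Z(D_46) = {e, r^23}


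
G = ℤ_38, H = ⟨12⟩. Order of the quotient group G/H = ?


|⟨12⟩| = n / gcd(12, 38) = 38 / 2 = 19
H is normal (ℤ_38 is abelian).
|G/H| = |G| / |H| = 38 / 19 = 2

|G/H| = 2


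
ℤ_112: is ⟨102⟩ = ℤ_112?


g generates ℤ_n iff gcd(g, n) = 1
gcd(102, 112) = 2
Since gcd = 2 ≠ 1, ⟨102⟩ has order 56 < 112, so 102 is not a generator.

No, 102 does not generate ℤ_112


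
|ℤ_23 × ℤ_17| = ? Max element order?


|ℤ_23 × ℤ_17| = 23 × 17 = 391
Max element order = lcm(23,17) = 391
Cyclic? Yes (gcd=1)

|ℤ_23×ℤ_17| = 391, max element order = 391


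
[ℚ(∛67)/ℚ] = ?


∛67 has minimal polynomial x³ - 67 (irreducible over ℚ since 67 is not a perfect cube)

[ℚ(∛67)/ℚ] = 3
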